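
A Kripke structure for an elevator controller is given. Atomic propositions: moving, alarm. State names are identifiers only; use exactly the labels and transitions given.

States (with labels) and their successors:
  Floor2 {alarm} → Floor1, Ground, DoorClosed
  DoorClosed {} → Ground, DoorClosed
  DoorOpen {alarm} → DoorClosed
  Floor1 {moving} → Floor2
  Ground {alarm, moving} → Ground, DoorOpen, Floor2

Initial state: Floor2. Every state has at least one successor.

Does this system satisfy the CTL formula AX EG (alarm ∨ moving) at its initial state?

States satisfying EG (alarm ∨ moving): {Floor2, Floor1, Ground}.
States satisfying AX EG (alarm ∨ moving): {Floor1}.
Floor2 ∉ Sat(AX EG (alarm ∨ moving)).

Violated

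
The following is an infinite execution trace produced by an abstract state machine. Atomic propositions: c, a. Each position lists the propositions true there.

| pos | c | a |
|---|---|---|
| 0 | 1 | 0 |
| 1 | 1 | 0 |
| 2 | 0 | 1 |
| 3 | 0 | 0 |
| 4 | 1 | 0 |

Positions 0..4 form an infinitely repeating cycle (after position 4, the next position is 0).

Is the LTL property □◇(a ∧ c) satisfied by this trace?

Does not hold

◇(a ∧ c) must hold at every position from 0 onward. It fails at position 0, so □◇(a ∧ c) is false.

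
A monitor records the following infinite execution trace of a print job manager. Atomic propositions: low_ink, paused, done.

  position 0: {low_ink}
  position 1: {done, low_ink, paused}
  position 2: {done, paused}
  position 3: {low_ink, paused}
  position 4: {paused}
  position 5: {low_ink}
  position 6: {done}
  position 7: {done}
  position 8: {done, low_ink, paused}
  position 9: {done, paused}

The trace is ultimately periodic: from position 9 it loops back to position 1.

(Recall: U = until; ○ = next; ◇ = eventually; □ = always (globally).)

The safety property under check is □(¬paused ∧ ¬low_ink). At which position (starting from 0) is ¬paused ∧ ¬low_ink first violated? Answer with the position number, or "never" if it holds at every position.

At position 0 the labels are {low_ink}, so ¬paused ∧ ¬low_ink is false there. This is the first violation.

0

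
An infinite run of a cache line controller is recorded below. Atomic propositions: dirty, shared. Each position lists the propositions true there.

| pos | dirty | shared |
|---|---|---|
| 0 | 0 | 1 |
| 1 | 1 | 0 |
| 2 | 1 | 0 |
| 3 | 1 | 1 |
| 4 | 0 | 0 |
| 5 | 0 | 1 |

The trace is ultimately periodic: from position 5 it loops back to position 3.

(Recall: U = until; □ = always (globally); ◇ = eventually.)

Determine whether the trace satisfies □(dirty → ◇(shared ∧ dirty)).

dirty → ◇(shared ∧ dirty) holds at every position 0..5, and those are all positions ever visited, so □(dirty → ◇(shared ∧ dirty)) holds.
Positions where dirty holds: 1, 2, 3.
Check ◇(shared ∧ dirty) at each: 1→ok, 2→ok, 3→ok.

Satisfied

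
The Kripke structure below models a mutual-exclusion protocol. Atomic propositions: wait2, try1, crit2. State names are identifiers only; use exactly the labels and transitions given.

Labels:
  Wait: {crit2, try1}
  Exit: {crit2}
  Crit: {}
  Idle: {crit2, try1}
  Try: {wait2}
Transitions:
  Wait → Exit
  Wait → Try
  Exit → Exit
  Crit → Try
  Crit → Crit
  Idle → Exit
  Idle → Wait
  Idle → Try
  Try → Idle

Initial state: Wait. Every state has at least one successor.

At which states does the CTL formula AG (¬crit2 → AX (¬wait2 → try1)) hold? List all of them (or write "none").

States satisfying ¬crit2 → AX (¬wait2 → try1): {Wait, Exit, Idle, Try}.
States satisfying AG (¬crit2 → AX (¬wait2 → try1)): {Wait, Exit, Idle, Try}.

{Wait, Exit, Idle, Try}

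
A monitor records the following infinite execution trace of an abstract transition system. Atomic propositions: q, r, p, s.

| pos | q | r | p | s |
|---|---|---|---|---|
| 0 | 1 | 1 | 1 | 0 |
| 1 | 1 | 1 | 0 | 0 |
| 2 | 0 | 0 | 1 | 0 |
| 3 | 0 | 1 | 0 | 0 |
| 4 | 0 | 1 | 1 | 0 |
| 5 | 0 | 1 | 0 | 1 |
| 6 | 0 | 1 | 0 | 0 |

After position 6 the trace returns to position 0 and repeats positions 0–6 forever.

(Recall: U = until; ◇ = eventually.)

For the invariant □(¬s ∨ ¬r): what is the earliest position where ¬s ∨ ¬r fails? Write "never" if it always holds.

Check ¬s ∨ ¬r at each position in order: 0 ✓, 1 ✓, 2 ✓, 3 ✓, 4 ✓.
At position 5 the labels are {r, s}, so ¬s ∨ ¬r is false there. This is the first violation.

5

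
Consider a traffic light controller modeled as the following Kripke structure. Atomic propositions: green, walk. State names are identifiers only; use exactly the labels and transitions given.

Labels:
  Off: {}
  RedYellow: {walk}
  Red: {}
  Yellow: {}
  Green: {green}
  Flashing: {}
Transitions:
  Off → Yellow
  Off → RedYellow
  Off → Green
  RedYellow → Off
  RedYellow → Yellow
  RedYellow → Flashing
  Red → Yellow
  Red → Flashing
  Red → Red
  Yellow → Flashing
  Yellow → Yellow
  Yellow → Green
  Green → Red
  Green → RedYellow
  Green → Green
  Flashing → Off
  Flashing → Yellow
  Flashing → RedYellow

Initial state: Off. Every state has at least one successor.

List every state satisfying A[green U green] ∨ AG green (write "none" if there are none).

{Green}

States satisfying green: {Green}.
States satisfying A[green U green]: {Green}.
States satisfying AG green: ∅.
States satisfying A[green U green] ∨ AG green: {Green}.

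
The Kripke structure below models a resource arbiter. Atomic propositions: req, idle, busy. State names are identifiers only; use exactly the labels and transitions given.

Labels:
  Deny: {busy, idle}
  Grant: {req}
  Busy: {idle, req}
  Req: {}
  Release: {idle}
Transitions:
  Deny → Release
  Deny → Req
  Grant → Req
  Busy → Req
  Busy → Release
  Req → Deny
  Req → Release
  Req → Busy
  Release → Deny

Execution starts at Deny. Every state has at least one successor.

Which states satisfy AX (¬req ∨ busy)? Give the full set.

{Deny, Grant, Busy, Release}

States satisfying ¬req ∨ busy: {Deny, Req, Release}.
States satisfying AX (¬req ∨ busy): {Deny, Grant, Busy, Release}.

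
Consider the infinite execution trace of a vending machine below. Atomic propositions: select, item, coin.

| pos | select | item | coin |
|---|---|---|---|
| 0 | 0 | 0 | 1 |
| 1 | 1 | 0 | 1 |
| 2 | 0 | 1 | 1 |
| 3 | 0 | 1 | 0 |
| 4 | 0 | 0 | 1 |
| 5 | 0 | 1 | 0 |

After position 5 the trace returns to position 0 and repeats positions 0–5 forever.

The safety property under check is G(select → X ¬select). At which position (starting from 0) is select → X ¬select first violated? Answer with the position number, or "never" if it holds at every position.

never

select → X ¬select holds at every position 0..5, and those are all the positions the trace ever visits, so the invariant G(select → X ¬select) is never violated.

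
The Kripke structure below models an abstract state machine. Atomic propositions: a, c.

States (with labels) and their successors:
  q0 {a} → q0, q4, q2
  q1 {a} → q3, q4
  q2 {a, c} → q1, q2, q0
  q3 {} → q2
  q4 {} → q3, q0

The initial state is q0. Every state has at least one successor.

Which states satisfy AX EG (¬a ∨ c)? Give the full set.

States satisfying EG (¬a ∨ c): {q2, q3, q4}.
States satisfying AX EG (¬a ∨ c): {q1, q3}.

{q1, q3}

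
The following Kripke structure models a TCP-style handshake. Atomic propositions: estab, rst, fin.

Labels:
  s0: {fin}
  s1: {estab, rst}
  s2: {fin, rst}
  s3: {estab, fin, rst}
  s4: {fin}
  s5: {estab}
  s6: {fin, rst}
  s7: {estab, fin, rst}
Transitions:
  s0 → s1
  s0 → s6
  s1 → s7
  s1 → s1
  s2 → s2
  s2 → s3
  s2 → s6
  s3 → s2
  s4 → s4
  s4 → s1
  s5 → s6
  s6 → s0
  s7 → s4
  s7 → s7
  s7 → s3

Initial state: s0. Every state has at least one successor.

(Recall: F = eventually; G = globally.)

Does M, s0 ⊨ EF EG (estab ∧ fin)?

States satisfying EG (estab ∧ fin): {s7}.
States satisfying EF EG (estab ∧ fin): {s0, s1, s2, s3, s4, s5, s6, s7}.
Some path from s0 reaches a state where EG (estab ∧ fin) holds.
s0 ∈ Sat(EF EG (estab ∧ fin)).

Yes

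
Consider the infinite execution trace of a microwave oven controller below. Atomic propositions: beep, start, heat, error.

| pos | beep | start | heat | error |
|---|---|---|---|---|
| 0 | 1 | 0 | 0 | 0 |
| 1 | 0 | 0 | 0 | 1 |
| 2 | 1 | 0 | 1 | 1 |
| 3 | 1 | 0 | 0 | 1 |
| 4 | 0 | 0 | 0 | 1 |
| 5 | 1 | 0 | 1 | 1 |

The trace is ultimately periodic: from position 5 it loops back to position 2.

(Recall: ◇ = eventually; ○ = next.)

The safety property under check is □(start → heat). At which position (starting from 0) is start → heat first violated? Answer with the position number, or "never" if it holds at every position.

never

start → heat holds at every position 0..5, and those are all the positions the trace ever visits, so the invariant □(start → heat) is never violated.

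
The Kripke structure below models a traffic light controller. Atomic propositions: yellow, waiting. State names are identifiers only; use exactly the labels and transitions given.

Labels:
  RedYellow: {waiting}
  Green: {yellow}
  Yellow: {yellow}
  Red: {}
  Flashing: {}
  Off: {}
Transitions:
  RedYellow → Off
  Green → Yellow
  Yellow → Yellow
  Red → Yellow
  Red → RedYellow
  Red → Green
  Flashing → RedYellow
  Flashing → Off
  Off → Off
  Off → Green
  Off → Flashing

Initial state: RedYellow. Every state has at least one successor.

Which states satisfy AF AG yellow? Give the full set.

{Green, Yellow}

States satisfying AG yellow: {Green, Yellow}.
States satisfying AF AG yellow: {Green, Yellow}.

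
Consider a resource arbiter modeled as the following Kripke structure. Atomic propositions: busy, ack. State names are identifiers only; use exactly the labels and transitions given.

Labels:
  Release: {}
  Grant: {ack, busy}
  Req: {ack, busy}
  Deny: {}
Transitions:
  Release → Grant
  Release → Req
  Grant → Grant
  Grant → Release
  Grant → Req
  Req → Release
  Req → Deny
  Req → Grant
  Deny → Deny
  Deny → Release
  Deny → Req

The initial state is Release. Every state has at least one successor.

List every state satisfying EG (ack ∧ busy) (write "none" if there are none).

States satisfying ack ∧ busy: {Grant, Req}.
States satisfying EG (ack ∧ busy): {Grant, Req}.

{Grant, Req}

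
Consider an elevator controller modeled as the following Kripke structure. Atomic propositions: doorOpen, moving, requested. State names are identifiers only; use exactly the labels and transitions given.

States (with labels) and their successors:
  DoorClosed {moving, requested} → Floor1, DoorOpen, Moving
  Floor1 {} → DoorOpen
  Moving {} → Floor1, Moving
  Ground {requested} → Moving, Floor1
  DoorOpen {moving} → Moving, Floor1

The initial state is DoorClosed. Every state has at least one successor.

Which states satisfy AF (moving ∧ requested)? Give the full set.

States satisfying moving ∧ requested: {DoorClosed}.
States satisfying AF (moving ∧ requested): {DoorClosed}.

{DoorClosed}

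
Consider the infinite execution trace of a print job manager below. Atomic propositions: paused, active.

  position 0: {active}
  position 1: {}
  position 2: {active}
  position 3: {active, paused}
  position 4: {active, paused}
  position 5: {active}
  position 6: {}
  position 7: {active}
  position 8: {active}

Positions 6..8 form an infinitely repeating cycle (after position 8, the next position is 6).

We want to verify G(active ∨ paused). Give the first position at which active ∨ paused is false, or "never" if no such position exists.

Check active ∨ paused at each position in order: 0 ✓.
At position 1 the labels are {}, so active ∨ paused is false there. This is the first violation.

1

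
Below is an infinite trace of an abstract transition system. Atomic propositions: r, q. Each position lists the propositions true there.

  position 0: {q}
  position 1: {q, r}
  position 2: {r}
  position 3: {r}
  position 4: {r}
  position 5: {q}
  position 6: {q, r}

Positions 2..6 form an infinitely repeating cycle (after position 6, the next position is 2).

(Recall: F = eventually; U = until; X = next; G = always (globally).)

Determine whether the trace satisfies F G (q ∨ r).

G (q ∨ r) holds at position 0, which is reachable from 0, so F G (q ∨ r) holds.

Yes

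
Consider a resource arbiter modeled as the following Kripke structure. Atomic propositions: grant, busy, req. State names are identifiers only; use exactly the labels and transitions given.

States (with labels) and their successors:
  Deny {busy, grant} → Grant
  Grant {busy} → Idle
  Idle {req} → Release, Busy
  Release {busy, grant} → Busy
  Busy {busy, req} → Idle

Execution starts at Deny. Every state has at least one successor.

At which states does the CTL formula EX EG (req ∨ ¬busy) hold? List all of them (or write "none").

{Grant, Idle, Release, Busy}

States satisfying EG (req ∨ ¬busy): {Idle, Busy}.
States satisfying EX EG (req ∨ ¬busy): {Grant, Idle, Release, Busy}.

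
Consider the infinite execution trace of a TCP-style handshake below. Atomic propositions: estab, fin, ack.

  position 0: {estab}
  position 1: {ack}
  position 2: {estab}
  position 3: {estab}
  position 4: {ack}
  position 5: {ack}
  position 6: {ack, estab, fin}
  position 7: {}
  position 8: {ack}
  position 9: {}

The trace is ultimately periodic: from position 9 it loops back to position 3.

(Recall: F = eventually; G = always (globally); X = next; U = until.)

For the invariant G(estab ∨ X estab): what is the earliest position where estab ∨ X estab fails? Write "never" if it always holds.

Check estab ∨ X estab at each position in order: 0 ✓, 1 ✓, 2 ✓, 3 ✓.
At position 4 the labels are {ack} and the next position 5 has {ack}, so estab ∨ X estab is false there. This is the first violation.

4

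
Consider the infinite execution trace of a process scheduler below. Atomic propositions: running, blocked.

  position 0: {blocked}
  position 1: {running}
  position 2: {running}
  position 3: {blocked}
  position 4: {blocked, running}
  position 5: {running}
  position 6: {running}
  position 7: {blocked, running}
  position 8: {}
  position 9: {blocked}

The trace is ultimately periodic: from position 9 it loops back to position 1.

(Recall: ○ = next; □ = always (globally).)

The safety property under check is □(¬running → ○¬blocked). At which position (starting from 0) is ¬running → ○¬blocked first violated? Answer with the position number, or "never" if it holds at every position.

Check ¬running → ○¬blocked at each position in order: 0 ✓, 1 ✓, 2 ✓.
At position 3 the labels are {blocked} and the next position 4 has {blocked, running}, so ¬running → ○¬blocked is false there. This is the first violation.

3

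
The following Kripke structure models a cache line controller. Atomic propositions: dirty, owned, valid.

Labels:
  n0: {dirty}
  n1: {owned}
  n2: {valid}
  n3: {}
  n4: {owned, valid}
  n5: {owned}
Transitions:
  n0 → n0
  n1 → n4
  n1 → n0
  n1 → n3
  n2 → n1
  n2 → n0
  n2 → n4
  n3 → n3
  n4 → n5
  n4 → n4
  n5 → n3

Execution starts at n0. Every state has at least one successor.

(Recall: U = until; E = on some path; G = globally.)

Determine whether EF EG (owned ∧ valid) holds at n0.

Violated

States satisfying EG (owned ∧ valid): {n4}.
States satisfying EF EG (owned ∧ valid): {n1, n2, n4}.
No suitable path/successor from n0 witnesses the formula.
n0 ∉ Sat(EF EG (owned ∧ valid)).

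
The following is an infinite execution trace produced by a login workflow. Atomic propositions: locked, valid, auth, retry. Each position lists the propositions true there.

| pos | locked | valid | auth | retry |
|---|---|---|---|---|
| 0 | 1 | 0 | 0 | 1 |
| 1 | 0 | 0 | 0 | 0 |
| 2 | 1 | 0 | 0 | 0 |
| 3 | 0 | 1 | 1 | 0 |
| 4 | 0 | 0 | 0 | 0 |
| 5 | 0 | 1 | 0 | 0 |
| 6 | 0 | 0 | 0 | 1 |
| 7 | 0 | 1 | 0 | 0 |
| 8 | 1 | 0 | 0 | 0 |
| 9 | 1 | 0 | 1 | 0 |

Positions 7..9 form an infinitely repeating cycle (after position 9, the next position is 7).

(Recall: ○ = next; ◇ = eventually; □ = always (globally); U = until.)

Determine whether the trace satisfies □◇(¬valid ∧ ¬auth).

Yes

◇(¬valid ∧ ¬auth) holds at every position 0..9, and those are all positions ever visited, so □◇(¬valid ∧ ¬auth) holds.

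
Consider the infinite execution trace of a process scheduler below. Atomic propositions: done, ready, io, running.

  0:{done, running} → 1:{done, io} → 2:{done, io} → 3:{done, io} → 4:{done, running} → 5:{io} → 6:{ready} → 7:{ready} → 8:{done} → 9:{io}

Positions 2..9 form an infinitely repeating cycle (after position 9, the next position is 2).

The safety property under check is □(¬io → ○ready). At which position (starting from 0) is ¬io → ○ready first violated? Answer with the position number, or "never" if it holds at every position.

0

At position 0 the labels are {done, running} and the next position 1 has {done, io}, so ¬io → ○ready is false there. This is the first violation.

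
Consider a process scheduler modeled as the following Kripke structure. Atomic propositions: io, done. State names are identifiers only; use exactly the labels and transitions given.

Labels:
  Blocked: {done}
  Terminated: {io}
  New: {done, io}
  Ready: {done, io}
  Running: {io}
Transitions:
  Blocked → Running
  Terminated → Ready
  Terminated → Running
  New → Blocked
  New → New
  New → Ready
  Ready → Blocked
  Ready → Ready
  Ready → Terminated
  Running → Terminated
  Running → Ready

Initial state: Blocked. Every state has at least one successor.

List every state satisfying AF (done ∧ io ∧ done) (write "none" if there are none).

{New, Ready}

States satisfying done ∧ io ∧ done: {New, Ready}.
States satisfying AF (done ∧ io ∧ done): {New, Ready}.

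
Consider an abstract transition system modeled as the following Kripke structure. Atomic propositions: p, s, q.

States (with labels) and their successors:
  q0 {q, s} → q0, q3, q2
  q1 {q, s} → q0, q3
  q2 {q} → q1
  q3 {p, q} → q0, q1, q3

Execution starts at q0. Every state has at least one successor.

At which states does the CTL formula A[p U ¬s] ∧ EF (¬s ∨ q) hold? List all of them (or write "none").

States satisfying p: {q3}.
States satisfying ¬s: {q2, q3}.
States satisfying A[p U ¬s]: {q2, q3}.
States satisfying ¬s ∨ q: {q0, q1, q2, q3}.
States satisfying EF (¬s ∨ q): {q0, q1, q2, q3}.
States satisfying A[p U ¬s] ∧ EF (¬s ∨ q): {q2, q3}.

{q2, q3}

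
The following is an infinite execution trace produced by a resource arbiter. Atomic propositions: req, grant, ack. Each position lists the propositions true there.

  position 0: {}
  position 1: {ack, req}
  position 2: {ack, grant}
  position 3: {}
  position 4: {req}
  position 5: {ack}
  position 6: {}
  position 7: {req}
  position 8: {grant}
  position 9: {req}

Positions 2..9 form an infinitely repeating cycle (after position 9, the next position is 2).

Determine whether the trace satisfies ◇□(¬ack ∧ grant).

Does not hold

□(¬ack ∧ grant) is false at every position 0..9, so it never becomes true and ◇□(¬ack ∧ grant) fails.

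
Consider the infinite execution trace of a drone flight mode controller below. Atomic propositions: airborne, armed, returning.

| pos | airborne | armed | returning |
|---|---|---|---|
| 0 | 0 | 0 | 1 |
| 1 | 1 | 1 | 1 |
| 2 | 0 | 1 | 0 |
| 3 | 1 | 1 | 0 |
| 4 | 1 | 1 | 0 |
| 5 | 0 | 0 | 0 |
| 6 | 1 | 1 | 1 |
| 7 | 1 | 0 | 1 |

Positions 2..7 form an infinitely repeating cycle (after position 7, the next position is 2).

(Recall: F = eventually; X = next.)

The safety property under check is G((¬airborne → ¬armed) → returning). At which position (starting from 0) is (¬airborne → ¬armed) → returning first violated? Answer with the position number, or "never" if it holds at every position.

Check (¬airborne → ¬armed) → returning at each position in order: 0 ✓, 1 ✓, 2 ✓.
At position 3 the labels are {airborne, armed}, so (¬airborne → ¬armed) → returning is false there. This is the first violation.

3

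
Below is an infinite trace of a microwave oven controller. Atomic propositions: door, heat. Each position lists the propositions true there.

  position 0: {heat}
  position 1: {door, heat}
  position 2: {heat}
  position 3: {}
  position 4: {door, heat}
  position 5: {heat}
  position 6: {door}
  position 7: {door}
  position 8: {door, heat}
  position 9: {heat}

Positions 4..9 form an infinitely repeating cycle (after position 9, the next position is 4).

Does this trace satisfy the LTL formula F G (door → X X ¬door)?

Violated

G (door → X X ¬door) is false at every position 0..9, so it never becomes true and F G (door → X X ¬door) fails.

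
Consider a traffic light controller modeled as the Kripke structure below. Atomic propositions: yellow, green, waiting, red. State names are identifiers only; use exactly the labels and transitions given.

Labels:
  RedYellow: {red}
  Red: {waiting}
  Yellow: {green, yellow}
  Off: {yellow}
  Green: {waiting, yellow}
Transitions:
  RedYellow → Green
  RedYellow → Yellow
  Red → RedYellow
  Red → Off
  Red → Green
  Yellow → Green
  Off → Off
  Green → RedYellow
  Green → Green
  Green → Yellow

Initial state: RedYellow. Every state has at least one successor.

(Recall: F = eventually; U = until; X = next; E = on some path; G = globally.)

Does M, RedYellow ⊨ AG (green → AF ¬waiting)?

States satisfying green → AF ¬waiting: {RedYellow, Red, Yellow, Off, Green}.
States satisfying AG (green → AF ¬waiting): {RedYellow, Red, Yellow, Off, Green}.
Every state reachable from RedYellow satisfies green → AF ¬waiting.
RedYellow ∈ Sat(AG (green → AF ¬waiting)).

Holds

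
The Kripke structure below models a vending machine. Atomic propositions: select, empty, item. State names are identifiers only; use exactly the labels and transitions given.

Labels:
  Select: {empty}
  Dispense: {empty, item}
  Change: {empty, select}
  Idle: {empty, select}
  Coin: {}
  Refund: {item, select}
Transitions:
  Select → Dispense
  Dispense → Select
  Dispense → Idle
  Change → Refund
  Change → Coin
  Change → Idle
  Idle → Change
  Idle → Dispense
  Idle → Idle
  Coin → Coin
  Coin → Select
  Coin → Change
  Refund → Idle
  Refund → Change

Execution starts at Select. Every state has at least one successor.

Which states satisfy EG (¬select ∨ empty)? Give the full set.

States satisfying ¬select ∨ empty: {Select, Dispense, Change, Idle, Coin}.
States satisfying EG (¬select ∨ empty): {Select, Dispense, Change, Idle, Coin}.

{Select, Dispense, Change, Idle, Coin}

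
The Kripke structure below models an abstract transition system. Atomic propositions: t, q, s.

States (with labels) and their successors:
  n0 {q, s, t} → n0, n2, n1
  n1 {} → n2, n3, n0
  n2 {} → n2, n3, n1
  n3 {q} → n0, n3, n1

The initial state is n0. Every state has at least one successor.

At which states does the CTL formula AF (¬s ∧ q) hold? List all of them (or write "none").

{n3}

States satisfying ¬s ∧ q: {n3}.
States satisfying AF (¬s ∧ q): {n3}.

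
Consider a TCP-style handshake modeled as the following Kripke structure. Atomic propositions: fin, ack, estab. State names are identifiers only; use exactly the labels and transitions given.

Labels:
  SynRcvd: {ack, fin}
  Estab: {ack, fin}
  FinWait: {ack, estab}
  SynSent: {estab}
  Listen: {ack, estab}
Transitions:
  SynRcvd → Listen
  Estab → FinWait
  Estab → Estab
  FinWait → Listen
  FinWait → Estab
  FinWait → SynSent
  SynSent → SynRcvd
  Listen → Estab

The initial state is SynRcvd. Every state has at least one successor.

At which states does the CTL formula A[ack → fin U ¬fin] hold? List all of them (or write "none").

{SynRcvd, FinWait, SynSent, Listen}

States satisfying ack → fin: {SynRcvd, Estab, SynSent}.
States satisfying ¬fin: {FinWait, SynSent, Listen}.
States satisfying A[ack → fin U ¬fin]: {SynRcvd, FinWait, SynSent, Listen}.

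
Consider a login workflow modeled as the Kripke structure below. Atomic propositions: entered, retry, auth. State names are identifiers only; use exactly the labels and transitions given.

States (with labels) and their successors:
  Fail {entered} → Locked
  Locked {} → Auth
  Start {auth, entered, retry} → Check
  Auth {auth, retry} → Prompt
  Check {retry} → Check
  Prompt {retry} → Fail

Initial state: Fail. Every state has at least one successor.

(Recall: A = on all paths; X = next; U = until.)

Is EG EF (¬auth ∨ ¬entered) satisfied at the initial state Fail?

Holds

States satisfying EF (¬auth ∨ ¬entered): {Fail, Locked, Start, Auth, Check, Prompt}.
States satisfying EG EF (¬auth ∨ ¬entered): {Fail, Locked, Start, Auth, Check, Prompt}.
Fail ∈ Sat(EG EF (¬auth ∨ ¬entered)).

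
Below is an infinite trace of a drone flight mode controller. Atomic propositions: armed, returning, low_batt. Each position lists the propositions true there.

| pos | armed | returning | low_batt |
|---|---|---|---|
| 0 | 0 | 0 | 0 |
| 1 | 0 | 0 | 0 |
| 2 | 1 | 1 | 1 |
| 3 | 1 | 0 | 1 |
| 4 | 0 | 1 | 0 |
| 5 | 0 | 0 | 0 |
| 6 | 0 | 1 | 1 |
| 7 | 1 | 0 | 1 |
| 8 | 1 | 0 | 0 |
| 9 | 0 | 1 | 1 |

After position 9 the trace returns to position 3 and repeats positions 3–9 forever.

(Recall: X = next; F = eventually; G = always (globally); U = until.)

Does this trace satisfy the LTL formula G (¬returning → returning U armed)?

¬returning → returning U armed must hold at every position from 0 onward. It fails at position 0, so G (¬returning → returning U armed) is false.
Positions where ¬returning holds: 0, 1, 3, 5, 7, 8.
Check returning U armed at each: 0→fails, 1→fails, 3→ok, 5→fails, 7→ok, 8→ok.

No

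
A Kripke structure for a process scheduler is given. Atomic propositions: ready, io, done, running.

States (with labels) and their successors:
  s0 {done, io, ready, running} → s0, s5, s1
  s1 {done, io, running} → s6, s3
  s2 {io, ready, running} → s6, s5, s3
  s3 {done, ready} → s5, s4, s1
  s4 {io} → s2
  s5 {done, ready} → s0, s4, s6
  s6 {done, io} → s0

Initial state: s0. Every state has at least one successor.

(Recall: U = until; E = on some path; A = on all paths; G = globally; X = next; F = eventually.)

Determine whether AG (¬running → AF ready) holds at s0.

States satisfying ¬running → AF ready: {s0, s1, s2, s3, s4, s5, s6}.
States satisfying AG (¬running → AF ready): {s0, s1, s2, s3, s4, s5, s6}.
Every state reachable from s0 satisfies ¬running → AF ready.
s0 ∈ Sat(AG (¬running → AF ready)).

Yes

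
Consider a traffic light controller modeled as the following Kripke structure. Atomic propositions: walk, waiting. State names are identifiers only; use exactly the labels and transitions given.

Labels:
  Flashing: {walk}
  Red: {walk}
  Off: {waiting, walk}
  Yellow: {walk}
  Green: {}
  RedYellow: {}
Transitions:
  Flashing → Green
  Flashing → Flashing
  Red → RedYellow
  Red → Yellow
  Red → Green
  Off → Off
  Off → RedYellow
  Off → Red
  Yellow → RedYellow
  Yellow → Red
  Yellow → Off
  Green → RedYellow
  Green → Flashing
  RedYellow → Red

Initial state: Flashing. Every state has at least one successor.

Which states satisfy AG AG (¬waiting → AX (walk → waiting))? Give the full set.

none

States satisfying AG (¬waiting → AX (walk → waiting)): ∅.
States satisfying AG AG (¬waiting → AX (walk → waiting)): ∅.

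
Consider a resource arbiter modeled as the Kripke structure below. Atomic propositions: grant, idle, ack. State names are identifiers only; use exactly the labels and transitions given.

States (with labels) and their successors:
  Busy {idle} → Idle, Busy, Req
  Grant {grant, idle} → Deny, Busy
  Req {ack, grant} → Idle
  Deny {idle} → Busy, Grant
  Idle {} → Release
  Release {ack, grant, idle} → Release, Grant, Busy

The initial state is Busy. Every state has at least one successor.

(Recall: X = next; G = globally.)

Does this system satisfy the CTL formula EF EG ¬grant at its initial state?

Holds

States satisfying EG ¬grant: {Busy, Deny}.
States satisfying EF EG ¬grant: {Busy, Grant, Req, Deny, Idle, Release}.
Some path from Busy reaches a state where EG ¬grant holds.
Busy ∈ Sat(EF EG ¬grant).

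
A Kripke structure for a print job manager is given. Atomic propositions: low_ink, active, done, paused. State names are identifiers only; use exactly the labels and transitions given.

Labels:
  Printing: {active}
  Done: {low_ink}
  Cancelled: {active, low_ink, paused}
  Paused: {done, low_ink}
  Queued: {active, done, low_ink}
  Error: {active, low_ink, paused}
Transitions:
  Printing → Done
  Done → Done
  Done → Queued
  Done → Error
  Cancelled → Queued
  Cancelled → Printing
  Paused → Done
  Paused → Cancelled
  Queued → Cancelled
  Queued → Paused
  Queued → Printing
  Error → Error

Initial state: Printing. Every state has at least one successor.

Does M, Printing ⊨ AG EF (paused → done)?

States satisfying EF (paused → done): {Printing, Done, Cancelled, Paused, Queued}.
States satisfying AG EF (paused → done): ∅.
Error is reachable from Printing and violates EF (paused → done), so AG fails at Printing.
Printing ∉ Sat(AG EF (paused → done)).

Does not hold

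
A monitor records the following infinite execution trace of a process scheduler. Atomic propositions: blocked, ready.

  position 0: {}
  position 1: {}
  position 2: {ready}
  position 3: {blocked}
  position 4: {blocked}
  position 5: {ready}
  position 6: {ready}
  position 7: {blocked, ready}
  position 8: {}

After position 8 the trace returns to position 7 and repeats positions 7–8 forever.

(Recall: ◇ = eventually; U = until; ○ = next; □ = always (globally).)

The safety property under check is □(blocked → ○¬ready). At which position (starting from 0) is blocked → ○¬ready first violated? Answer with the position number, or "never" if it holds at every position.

Check blocked → ○¬ready at each position in order: 0 ✓, 1 ✓, 2 ✓, 3 ✓.
At position 4 the labels are {blocked} and the next position 5 has {ready}, so blocked → ○¬ready is false there. This is the first violation.

4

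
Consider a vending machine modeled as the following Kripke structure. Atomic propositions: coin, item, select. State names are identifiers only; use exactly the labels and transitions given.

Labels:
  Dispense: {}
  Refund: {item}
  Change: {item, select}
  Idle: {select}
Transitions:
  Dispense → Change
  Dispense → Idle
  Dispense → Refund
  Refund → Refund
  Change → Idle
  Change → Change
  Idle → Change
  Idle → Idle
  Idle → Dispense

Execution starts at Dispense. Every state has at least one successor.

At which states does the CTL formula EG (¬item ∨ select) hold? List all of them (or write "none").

{Dispense, Change, Idle}

States satisfying ¬item ∨ select: {Dispense, Change, Idle}.
States satisfying EG (¬item ∨ select): {Dispense, Change, Idle}.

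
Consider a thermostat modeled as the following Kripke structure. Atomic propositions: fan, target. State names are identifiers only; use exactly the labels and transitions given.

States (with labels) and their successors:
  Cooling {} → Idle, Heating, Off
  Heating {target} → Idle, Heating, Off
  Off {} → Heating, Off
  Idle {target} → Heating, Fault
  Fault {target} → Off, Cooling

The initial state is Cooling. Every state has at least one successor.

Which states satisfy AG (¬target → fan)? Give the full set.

none

States satisfying ¬target → fan: {Heating, Idle, Fault}.
States satisfying AG (¬target → fan): ∅.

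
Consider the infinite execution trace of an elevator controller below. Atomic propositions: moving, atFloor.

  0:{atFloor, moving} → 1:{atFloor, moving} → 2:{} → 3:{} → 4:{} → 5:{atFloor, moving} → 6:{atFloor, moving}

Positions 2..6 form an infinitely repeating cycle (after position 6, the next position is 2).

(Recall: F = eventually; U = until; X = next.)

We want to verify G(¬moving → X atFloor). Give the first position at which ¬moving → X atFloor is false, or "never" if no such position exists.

Check ¬moving → X atFloor at each position in order: 0 ✓, 1 ✓.
At position 2 the labels are {} and the next position 3 has {}, so ¬moving → X atFloor is false there. This is the first violation.

2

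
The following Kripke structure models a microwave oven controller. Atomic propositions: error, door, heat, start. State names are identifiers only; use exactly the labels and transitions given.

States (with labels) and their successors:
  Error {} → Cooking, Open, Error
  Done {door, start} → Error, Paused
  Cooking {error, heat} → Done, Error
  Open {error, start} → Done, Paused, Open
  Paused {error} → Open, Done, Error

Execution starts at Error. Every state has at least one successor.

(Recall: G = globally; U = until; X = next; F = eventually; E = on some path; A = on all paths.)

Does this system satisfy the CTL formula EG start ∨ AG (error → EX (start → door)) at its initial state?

Yes

States satisfying start: {Done, Open}.
States satisfying EG start: {Open}.
States satisfying error → EX (start → door): {Error, Done, Cooking, Open, Paused}.
States satisfying AG (error → EX (start → door)): {Error, Done, Cooking, Open, Paused}.
States satisfying EG start ∨ AG (error → EX (start → door)): {Error, Done, Cooking, Open, Paused}.
Error ∈ Sat(EG start ∨ AG (error → EX (start → door))).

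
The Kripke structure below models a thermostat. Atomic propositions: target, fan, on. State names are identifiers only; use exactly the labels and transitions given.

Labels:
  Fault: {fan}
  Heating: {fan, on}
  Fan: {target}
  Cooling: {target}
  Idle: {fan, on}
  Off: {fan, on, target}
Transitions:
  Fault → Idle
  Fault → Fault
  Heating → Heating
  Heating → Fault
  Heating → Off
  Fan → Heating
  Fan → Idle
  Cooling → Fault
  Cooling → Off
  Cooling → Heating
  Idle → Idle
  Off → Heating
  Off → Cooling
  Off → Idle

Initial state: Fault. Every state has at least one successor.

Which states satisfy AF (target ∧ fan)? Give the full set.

{Off}

States satisfying target ∧ fan: {Off}.
States satisfying AF (target ∧ fan): {Off}.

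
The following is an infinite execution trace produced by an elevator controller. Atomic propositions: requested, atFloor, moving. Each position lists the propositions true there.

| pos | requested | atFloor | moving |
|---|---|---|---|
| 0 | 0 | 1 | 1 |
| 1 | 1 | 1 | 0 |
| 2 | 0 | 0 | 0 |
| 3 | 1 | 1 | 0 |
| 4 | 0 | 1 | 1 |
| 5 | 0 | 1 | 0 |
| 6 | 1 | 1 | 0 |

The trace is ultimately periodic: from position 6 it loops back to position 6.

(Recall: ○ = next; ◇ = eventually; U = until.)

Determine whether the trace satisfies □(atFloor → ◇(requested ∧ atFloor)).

Yes

atFloor → ◇(requested ∧ atFloor) holds at every position 0..6, and those are all positions ever visited, so □(atFloor → ◇(requested ∧ atFloor)) holds.
Positions where atFloor holds: 0, 1, 3, 4, 5, 6.
Check ◇(requested ∧ atFloor) at each: 0→ok, 1→ok, 3→ok, 4→ok, 5→ok, 6→ok.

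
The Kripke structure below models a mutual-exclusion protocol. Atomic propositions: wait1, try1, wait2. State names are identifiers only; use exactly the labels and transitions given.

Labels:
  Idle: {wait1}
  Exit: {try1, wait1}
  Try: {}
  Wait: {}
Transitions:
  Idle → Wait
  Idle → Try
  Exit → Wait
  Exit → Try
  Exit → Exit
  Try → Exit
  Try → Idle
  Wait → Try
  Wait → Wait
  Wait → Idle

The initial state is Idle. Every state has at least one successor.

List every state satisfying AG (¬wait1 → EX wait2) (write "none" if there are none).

none

States satisfying ¬wait1 → EX wait2: {Idle, Exit}.
States satisfying AG (¬wait1 → EX wait2): ∅.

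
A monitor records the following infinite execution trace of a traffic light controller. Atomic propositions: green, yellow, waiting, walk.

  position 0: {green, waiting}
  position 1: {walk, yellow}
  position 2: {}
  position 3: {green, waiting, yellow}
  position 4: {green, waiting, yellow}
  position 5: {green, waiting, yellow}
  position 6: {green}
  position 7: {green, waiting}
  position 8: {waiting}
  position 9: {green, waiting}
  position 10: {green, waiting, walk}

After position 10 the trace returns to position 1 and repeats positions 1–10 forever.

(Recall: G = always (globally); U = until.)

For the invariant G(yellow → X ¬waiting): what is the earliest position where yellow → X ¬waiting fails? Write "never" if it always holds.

Check yellow → X ¬waiting at each position in order: 0 ✓, 1 ✓, 2 ✓.
At position 3 the labels are {green, waiting, yellow} and the next position 4 has {green, waiting, yellow}, so yellow → X ¬waiting is false there. This is the first violation.

3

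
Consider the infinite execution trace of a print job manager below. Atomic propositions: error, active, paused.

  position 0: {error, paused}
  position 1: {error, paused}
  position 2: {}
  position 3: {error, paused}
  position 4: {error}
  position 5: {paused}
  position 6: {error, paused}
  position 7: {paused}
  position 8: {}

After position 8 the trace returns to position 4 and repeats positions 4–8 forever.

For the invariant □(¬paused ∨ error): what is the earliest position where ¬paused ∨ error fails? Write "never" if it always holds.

5

Check ¬paused ∨ error at each position in order: 0 ✓, 1 ✓, 2 ✓, 3 ✓, 4 ✓.
At position 5 the labels are {paused}, so ¬paused ∨ error is false there. This is the first violation.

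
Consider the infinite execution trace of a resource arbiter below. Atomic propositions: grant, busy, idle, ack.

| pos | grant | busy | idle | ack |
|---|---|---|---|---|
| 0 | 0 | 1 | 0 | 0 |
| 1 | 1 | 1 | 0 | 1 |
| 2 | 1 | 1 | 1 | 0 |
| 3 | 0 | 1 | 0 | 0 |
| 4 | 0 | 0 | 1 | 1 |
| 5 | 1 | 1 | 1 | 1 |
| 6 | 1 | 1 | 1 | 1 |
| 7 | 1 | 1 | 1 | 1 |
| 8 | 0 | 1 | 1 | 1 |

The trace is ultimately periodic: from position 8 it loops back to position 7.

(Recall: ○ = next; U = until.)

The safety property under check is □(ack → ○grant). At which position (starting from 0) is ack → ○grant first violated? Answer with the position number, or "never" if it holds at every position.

Check ack → ○grant at each position in order: 0 ✓, 1 ✓, 2 ✓, 3 ✓, 4 ✓, 5 ✓, 6 ✓.
At position 7 the labels are {ack, busy, grant, idle} and the next position 8 has {ack, busy, idle}, so ack → ○grant is false there. This is the first violation.

7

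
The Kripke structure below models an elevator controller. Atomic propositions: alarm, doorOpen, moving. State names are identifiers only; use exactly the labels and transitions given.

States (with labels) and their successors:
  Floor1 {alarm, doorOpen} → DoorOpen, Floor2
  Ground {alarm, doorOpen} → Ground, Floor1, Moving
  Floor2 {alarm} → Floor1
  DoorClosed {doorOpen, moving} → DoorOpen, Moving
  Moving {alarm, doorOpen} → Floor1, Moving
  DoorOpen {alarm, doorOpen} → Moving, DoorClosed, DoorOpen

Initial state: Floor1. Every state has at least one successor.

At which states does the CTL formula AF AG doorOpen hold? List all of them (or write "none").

none

States satisfying AG doorOpen: ∅.
States satisfying AF AG doorOpen: ∅.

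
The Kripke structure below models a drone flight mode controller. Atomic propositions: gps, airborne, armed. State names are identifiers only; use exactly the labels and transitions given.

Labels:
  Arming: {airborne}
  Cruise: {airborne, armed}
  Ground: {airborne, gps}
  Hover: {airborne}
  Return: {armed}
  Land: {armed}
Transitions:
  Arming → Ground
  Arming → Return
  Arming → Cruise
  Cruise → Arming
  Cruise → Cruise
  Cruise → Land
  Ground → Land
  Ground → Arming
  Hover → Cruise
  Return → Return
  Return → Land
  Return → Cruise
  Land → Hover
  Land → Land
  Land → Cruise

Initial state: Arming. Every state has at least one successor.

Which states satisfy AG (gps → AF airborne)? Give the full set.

{Arming, Cruise, Ground, Hover, Return, Land}

States satisfying gps → AF airborne: {Arming, Cruise, Ground, Hover, Return, Land}.
States satisfying AG (gps → AF airborne): {Arming, Cruise, Ground, Hover, Return, Land}.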